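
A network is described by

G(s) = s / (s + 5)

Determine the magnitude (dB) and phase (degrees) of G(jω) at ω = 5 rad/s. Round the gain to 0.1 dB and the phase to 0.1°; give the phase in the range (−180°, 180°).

-3.0 dB, 45.0°

At s = jω = j5:
zero at origin: s = j5 → |·| = 5, ∠ = 90.00°
pole (s+5): 5 + j5 → |·| = √(5²+5²) = √50 ≈ 7.0711, ∠ = arctan(5/5) ≈ 45.00°
|G| = 1 · 5 / 7.0711 ≈ 0.7071
Gain = 20 log₁₀(0.7071) ≈ -3.01 dB
∠G = 90.00° − 45.00° = 45.00°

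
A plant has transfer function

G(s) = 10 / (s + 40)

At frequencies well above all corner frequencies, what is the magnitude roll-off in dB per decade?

Each pole contributes −20 dB/decade at high frequency; each zero contributes +20 dB/decade.
Net: 0 zero(s) − 1 pole(s) → -20 dB/decade.

-20 dB/decade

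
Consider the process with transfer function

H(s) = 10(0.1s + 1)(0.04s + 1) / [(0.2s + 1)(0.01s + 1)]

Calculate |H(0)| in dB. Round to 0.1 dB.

H(0) = 10 · 1 / 1 = 10
20 log₁₀(10) ≈ 20.00 dB

20.0 dB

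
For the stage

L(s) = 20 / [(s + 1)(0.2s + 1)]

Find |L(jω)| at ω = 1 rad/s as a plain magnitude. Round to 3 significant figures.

At ω = 1 rad/s:
pole (1 + j1·1) = 1 + j1 → |·| ≈ 1.4142, ∠ ≈ 45.00°
pole (1 + j1·0.2) = 1 + j0.2 → |·| ≈ 1.0198, ∠ ≈ 11.31°
|L| = 20 · 1 / (1.4142 · 1.0198) ≈ 13.868

13.9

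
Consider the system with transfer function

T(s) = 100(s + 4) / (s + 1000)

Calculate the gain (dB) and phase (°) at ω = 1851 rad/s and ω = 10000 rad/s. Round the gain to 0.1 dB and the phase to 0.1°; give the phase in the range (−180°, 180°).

ω = 1851: 38.9 dB, 28.3°; ω = 10000: 40.0 dB, 5.7°

At s = jω = j1851:
zero (s+4): 4 + j1851 → |·| = √(4²+1851²) = √3426217 ≈ 1851, ∠ = arctan(1851/4) ≈ 89.88°
pole (s+1000): 1000 + j1851 → |·| = √(1000²+1851²) = √4426201 ≈ 2103.9, ∠ = arctan(1851/1000) ≈ 61.62°
|T| = 100 · 1851 / 2103.9 ≈ 87.979
Gain = 20 log₁₀(87.979) ≈ 38.89 dB
∠T = 89.88° − 61.62° = 28.26°

At s = jω = j10000:
zero (s+4): 4 + j10000 → |·| = √(4²+10000²) = √100000016 ≈ 10000, ∠ = arctan(10000/4) ≈ 89.98°
pole (s+1000): 1000 + j10000 → |·| = √(1000²+10000²) = √101000000 ≈ 10050, ∠ = arctan(10000/1000) ≈ 84.29°
|T| = 100 · 10000 / 10050 ≈ 99.502
Gain = 20 log₁₀(99.502) ≈ 39.96 dB
∠T = 89.98° − 84.29° = 5.69°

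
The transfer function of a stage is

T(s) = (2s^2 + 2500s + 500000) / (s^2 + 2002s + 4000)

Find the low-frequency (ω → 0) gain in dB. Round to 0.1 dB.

41.9 dB

T(0) = 500000 / 4000 = 125
20 log₁₀(125) ≈ 41.94 dB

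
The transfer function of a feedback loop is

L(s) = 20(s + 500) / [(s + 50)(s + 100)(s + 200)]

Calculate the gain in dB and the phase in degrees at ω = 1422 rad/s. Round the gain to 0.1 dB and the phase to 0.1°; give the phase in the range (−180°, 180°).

-99.7 dB, 174.7°

At s = jω = j1422:
zero (s+500): 500 + j1422 → |·| = √(500²+1422²) = √2272084 ≈ 1507.3, ∠ = arctan(1422/500) ≈ 70.63°
pole (s+50): 50 + j1422 → |·| = √(50²+1422²) = √2024584 ≈ 1422.9, ∠ = arctan(1422/50) ≈ 87.99°
pole (s+100): 100 + j1422 → |·| = √(100²+1422²) = √2032084 ≈ 1425.5, ∠ = arctan(1422/100) ≈ 85.98°
pole (s+200): 200 + j1422 → |·| = √(200²+1422²) = √2062084 ≈ 1436, ∠ = arctan(1422/200) ≈ 81.99°
|L| = 20 · 1507.3 / 2.9127e+09 ≈ 1.035e-05
Gain = 20 log₁₀(1.035e-05) ≈ -99.70 dB
∠L = 70.63° − 255.96° = -185.33° ≡ 174.67° (principal value)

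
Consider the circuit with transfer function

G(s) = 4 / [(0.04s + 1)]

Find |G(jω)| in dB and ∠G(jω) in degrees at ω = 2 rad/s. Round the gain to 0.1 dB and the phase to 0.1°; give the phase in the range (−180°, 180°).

12.0 dB, -4.6°

At ω = 2 rad/s:
pole (1 + j2·0.04) = 1 + j0.08 → |·| ≈ 1.0032, ∠ ≈ 4.57°
|G| = 4 · 1 / (1.0032) ≈ 3.9872
Gain = 20 log₁₀(3.9872) ≈ 12.01 dB
∠G = (0°) − (4.57°) = -4.57°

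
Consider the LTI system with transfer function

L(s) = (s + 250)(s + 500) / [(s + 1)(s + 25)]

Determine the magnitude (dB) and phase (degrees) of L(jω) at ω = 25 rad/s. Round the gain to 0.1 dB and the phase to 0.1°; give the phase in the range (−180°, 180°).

At s = jω = j25:
zero (s+250): 250 + j25 → |·| = √(250²+25²) = √63125 ≈ 251.25, ∠ = arctan(25/250) ≈ 5.71°
zero (s+500): 500 + j25 → |·| = √(500²+25²) = √250625 ≈ 500.62, ∠ = arctan(25/500) ≈ 2.86°
pole (s+1): 1 + j25 → |·| = √(1²+25²) = √626 ≈ 25.02, ∠ = arctan(25/1) ≈ 87.71°
pole (s+25): 25 + j25 → |·| = √(25²+25²) = √1250 ≈ 35.355, ∠ = arctan(25/25) ≈ 45.00°
|L| = 1 · 1.2578e+05 / 884.58 ≈ 142.19
Gain = 20 log₁₀(142.19) ≈ 43.06 dB
∠L = 8.57° − 132.71° = -124.14°

43.1 dB, -124.1°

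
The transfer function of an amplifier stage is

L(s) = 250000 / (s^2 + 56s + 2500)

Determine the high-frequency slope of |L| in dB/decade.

-40 dB/decade

Each pole contributes −20 dB/decade at high frequency; each zero contributes +20 dB/decade.
Net: 0 zero(s) − 2 pole(s) → -40 dB/decade.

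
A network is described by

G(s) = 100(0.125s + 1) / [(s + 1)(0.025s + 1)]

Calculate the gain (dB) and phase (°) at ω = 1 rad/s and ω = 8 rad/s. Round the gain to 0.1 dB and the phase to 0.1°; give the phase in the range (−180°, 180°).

At ω = 1 rad/s:
zero (1 + j1·0.125) = 1 + j0.125 → |·| ≈ 1.0078, ∠ ≈ 7.13°
pole (1 + j1·1) = 1 + j1 → |·| ≈ 1.4142, ∠ ≈ 45.00°
pole (1 + j1·0.025) = 1 + j0.025 → |·| ≈ 1.0003, ∠ ≈ 1.43°
|G| = 100 · 1.0078 / (1.4142 · 1.0003) ≈ 71.242
Gain = 20 log₁₀(71.242) ≈ 37.05 dB
∠G = (7.13°) − (45.00° + 1.43°) = -39.30°

At ω = 8 rad/s:
zero (1 + j8·0.125) = 1 + j1 → |·| ≈ 1.4142, ∠ ≈ 45.00°
pole (1 + j8·1) = 1 + j8 → |·| ≈ 8.0623, ∠ ≈ 82.87°
pole (1 + j8·0.025) = 1 + j0.2 → |·| ≈ 1.0198, ∠ ≈ 11.31°
|G| = 100 · 1.4142 / (8.0623 · 1.0198) ≈ 17.2
Gain = 20 log₁₀(17.2) ≈ 24.71 dB
∠G = (45.00°) − (82.87° + 11.31°) = -49.18°

ω = 1: 37.1 dB, -39.3°; ω = 8: 24.7 dB, -49.2°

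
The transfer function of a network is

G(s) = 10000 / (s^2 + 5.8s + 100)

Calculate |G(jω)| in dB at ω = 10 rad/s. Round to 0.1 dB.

At s = jω = j10:
quadratic: (j10)² + 5.8·j10 + 100 = 0 + j58 → |·| ≈ 58, ∠ ≈ 90.00°
|G| = 10000 / 58 ≈ 172.41
Gain = 20 log₁₀(172.41) ≈ 44.73 dB

44.7 dB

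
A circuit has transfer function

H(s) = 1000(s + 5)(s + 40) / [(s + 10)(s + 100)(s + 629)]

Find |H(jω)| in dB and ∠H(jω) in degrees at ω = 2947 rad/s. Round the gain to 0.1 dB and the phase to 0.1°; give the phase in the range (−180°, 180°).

-9.6 dB, -76.7°

At s = jω = j2947:
zero (s+5): 5 + j2947 → |·| = √(5²+2947²) = √8684834 ≈ 2947, ∠ = arctan(2947/5) ≈ 89.90°
zero (s+40): 40 + j2947 → |·| = √(40²+2947²) = √8686409 ≈ 2947.3, ∠ = arctan(2947/40) ≈ 89.22°
pole (s+10): 10 + j2947 → |·| = √(10²+2947²) = √8684909 ≈ 2947, ∠ = arctan(2947/10) ≈ 89.81°
pole (s+100): 100 + j2947 → |·| = √(100²+2947²) = √8694809 ≈ 2948.7, ∠ = arctan(2947/100) ≈ 88.06°
pole (s+629): 629 + j2947 → |·| = √(629²+2947²) = √9080450 ≈ 3013.4, ∠ = arctan(2947/629) ≈ 77.95°
|H| = 1000 · 8.6857e+06 / 2.6186e+10 ≈ 0.33169
Gain = 20 log₁₀(0.33169) ≈ -9.59 dB
∠H = 179.12° − 255.82° = -76.70°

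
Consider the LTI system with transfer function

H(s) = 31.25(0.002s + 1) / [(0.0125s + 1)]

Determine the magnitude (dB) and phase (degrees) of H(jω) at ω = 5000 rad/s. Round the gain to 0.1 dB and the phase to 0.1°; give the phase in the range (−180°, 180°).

14.0 dB, -4.8°

At ω = 5000 rad/s:
zero (1 + j5000·0.002) = 1 + j10 → |·| ≈ 10.05, ∠ ≈ 84.29°
pole (1 + j5000·0.0125) = 1 + j62.5 → |·| ≈ 62.508, ∠ ≈ 89.08°
|H| = 31.25 · 10.05 / (62.508) ≈ 5.0244
Gain = 20 log₁₀(5.0244) ≈ 14.02 dB
∠H = (84.29°) − (89.08°) = -4.79°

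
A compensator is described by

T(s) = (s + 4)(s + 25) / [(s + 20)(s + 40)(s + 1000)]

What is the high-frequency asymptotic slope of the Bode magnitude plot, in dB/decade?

Each pole contributes −20 dB/decade at high frequency; each zero contributes +20 dB/decade.
Net: 2 zero(s) − 3 pole(s) → -20 dB/decade.

-20 dB/decade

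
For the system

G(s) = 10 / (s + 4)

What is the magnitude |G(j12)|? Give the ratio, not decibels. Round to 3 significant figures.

0.791

At s = jω = j12:
pole (s+4): 4 + j12 → |·| = √(4²+12²) = √160 ≈ 12.649, ∠ = arctan(12/4) ≈ 71.57°
|G| = 10 / 12.649 ≈ 0.79058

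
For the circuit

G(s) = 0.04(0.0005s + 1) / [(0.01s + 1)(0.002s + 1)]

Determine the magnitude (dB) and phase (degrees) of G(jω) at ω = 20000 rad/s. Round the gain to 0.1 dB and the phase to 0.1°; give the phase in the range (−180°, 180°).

At ω = 20000 rad/s:
zero (1 + j20000·0.0005) = 1 + j10 → |·| ≈ 10.05, ∠ ≈ 84.29°
pole (1 + j20000·0.01) = 1 + j200 → |·| ≈ 200, ∠ ≈ 89.71°
pole (1 + j20000·0.002) = 1 + j40 → |·| ≈ 40.012, ∠ ≈ 88.57°
|G| = 0.04 · 10.05 / (200 · 40.012) ≈ 5.0235e-05
Gain = 20 log₁₀(5.0235e-05) ≈ -85.98 dB
∠G = (84.29°) − (89.71° + 88.57°) = -93.99°

-86.0 dB, -94.0°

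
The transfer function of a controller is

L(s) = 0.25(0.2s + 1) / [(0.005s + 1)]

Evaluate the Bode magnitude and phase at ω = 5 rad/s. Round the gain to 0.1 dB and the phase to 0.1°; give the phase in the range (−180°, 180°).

-9.0 dB, 43.6°

At ω = 5 rad/s:
zero (1 + j5·0.2) = 1 + j1 → |·| ≈ 1.4142, ∠ ≈ 45.00°
pole (1 + j5·0.005) = 1 + j0.025 → |·| ≈ 1.0003, ∠ ≈ 1.43°
|L| = 0.25 · 1.4142 / (1.0003) ≈ 0.35344
Gain = 20 log₁₀(0.35344) ≈ -9.03 dB
∠L = (45.00°) − (1.43°) = 43.57°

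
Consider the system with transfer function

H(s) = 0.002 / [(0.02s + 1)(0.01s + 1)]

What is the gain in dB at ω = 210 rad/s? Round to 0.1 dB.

At ω = 210 rad/s:
pole (1 + j210·0.02) = 1 + j4.2 → |·| ≈ 4.3174, ∠ ≈ 76.61°
pole (1 + j210·0.01) = 1 + j2.1 → |·| ≈ 2.3259, ∠ ≈ 64.54°
|H| = 0.002 · 1 / (4.3174 · 2.3259) ≈ 0.00019917
Gain = 20 log₁₀(0.00019917) ≈ -74.02 dB

-74.0 dB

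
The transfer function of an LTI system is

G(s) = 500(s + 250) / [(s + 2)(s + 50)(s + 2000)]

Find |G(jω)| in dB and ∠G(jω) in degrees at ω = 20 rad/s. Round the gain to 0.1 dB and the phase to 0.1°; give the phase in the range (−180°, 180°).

-24.7 dB, -102.1°

At s = jω = j20:
zero (s+250): 250 + j20 → |·| = √(250²+20²) = √62900 ≈ 250.8, ∠ = arctan(20/250) ≈ 4.57°
pole (s+2): 2 + j20 → |·| = √(2²+20²) = √404 ≈ 20.1, ∠ = arctan(20/2) ≈ 84.29°
pole (s+50): 50 + j20 → |·| = √(50²+20²) = √2900 ≈ 53.852, ∠ = arctan(20/50) ≈ 21.80°
pole (s+2000): 2000 + j20 → |·| = √(2000²+20²) = √4000400 ≈ 2000.1, ∠ = arctan(20/2000) ≈ 0.57°
|G| = 500 · 250.8 / 2.165e+06 ≈ 0.057921
Gain = 20 log₁₀(0.057921) ≈ -24.74 dB
∠G = 4.57° − 106.66° = -102.09°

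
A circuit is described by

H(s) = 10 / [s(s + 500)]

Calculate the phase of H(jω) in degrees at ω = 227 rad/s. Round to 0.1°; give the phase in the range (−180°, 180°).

At s = jω = j227:
pole (s+500): 500 + j227 → |·| = √(500²+227²) = √301529 ≈ 549.12, ∠ = arctan(227/500) ≈ 24.42°
pole at origin: |s| = 227, ∠ = 90.00° (in denominator)
∠H = 0.00° − 114.42° = -114.42°

-114.4°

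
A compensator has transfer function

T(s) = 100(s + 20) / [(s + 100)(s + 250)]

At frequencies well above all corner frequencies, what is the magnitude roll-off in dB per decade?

-20 dB/decade

Each pole contributes −20 dB/decade at high frequency; each zero contributes +20 dB/decade.
Net: 1 zero(s) − 2 pole(s) → -20 dB/decade.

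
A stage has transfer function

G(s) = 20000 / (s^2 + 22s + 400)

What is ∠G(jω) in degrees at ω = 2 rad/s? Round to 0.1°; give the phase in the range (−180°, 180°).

-6.3°

At s = jω = j2:
quadratic: (j2)² + 22·j2 + 400 = 396 + j44 → |·| ≈ 398.44, ∠ ≈ 6.34°
∠G = 0.00° − 6.34° = -6.34°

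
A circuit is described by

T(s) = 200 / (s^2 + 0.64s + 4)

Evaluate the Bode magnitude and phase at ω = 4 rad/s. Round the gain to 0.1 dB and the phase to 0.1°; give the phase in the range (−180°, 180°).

24.2 dB, -168.0°

At s = jω = j4:
quadratic: (j4)² + 0.64·j4 + 4 = -12 + j2.56 → |·| ≈ 12.27, ∠ ≈ 167.96°
|T| = 200 / 12.27 ≈ 16.3
Gain = 20 log₁₀(16.3) ≈ 24.24 dB
∠T = 0.00° − 167.96° = -167.96°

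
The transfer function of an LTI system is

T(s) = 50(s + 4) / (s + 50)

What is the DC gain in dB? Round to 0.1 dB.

T(0) = 50·4 / (50) = 4
20 log₁₀(4) ≈ 12.04 dB

12.0 dB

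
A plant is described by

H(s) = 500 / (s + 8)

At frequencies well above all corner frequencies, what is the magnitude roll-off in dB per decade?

Each pole contributes −20 dB/decade at high frequency; each zero contributes +20 dB/decade.
Net: 0 zero(s) − 1 pole(s) → -20 dB/decade.

-20 dB/decade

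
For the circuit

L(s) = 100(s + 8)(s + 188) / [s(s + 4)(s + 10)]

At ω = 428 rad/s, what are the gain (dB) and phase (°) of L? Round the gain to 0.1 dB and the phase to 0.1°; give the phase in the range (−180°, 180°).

-11.9 dB, -112.9°

At s = jω = j428:
zero (s+8): 8 + j428 → |·| = √(8²+428²) = √183248 ≈ 428.07, ∠ = arctan(428/8) ≈ 88.93°
zero (s+188): 188 + j428 → |·| = √(188²+428²) = √218528 ≈ 467.47, ∠ = arctan(428/188) ≈ 66.29°
pole (s+4): 4 + j428 → |·| = √(4²+428²) = √183200 ≈ 428.02, ∠ = arctan(428/4) ≈ 89.46°
pole (s+10): 10 + j428 → |·| = √(10²+428²) = √183284 ≈ 428.12, ∠ = arctan(428/10) ≈ 88.66°
pole at origin: |s| = 428, ∠ = 90.00° (in denominator)
|L| = 100 · 2.0011e+05 / 7.8428e+07 ≈ 0.25515
Gain = 20 log₁₀(0.25515) ≈ -11.86 dB
∠L = 155.22° − 268.12° = -112.90°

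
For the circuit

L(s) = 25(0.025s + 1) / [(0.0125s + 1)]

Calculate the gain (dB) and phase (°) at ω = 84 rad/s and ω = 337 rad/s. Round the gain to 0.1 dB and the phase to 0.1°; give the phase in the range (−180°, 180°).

At ω = 84 rad/s:
zero (1 + j84·0.025) = 1 + j2.1 → |·| ≈ 2.3259, ∠ ≈ 64.54°
pole (1 + j84·0.0125) = 1 + j1.05 → |·| ≈ 1.45, ∠ ≈ 46.40°
|L| = 25 · 2.3259 / (1.45) ≈ 40.102
Gain = 20 log₁₀(40.102) ≈ 32.06 dB
∠L = (64.54°) − (46.40°) = 18.14°

At ω = 337 rad/s:
zero (1 + j337·0.025) = 1 + j8.425 → |·| ≈ 8.4841, ∠ ≈ 83.23°
pole (1 + j337·0.0125) = 1 + j4.2125 → |·| ≈ 4.3296, ∠ ≈ 76.65°
|L| = 25 · 8.4841 / (4.3296) ≈ 48.989
Gain = 20 log₁₀(48.989) ≈ 33.80 dB
∠L = (83.23°) − (76.65°) = 6.58°

ω = 84: 32.1 dB, 18.1°; ω = 337: 33.8 dB, 6.6°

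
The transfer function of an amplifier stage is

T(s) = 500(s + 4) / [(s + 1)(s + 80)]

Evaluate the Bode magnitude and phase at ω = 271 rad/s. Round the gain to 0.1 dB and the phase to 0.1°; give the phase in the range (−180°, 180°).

At s = jω = j271:
zero (s+4): 4 + j271 → |·| = √(4²+271²) = √73457 ≈ 271.03, ∠ = arctan(271/4) ≈ 89.15°
pole (s+1): 1 + j271 → |·| = √(1²+271²) = √73442 ≈ 271, ∠ = arctan(271/1) ≈ 89.79°
pole (s+80): 80 + j271 → |·| = √(80²+271²) = √79841 ≈ 282.56, ∠ = arctan(271/80) ≈ 73.55°
|T| = 500 · 271.03 / 76574 ≈ 1.7697
Gain = 20 log₁₀(1.7697) ≈ 4.96 dB
∠T = 89.15° − 163.34° = -74.19°

5.0 dB, -74.2°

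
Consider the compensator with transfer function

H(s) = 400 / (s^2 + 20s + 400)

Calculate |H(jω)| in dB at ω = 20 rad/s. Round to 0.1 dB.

0.0 dB

At s = jω = j20:
quadratic: (j20)² + 20·j20 + 400 = 0 + j400 → |·| ≈ 400, ∠ ≈ 90.00°
|H| = 400 / 400 ≈ 1
Gain = 20 log₁₀(1) ≈ 0.00 dB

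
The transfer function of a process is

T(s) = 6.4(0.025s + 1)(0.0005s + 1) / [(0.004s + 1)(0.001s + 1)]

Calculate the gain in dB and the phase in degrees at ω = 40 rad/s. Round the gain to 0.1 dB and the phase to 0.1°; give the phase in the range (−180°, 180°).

At ω = 40 rad/s:
zero (1 + j40·0.025) = 1 + j1 → |·| ≈ 1.4142, ∠ ≈ 45.00°
zero (1 + j40·0.0005) = 1 + j0.02 → |·| ≈ 1.0002, ∠ ≈ 1.15°
pole (1 + j40·0.004) = 1 + j0.16 → |·| ≈ 1.0127, ∠ ≈ 9.09°
pole (1 + j40·0.001) = 1 + j0.04 → |·| ≈ 1.0008, ∠ ≈ 2.29°
|T| = 6.4 · 1.4142 · 1.0002 / (1.0127 · 1.0008) ≈ 8.932
Gain = 20 log₁₀(8.932) ≈ 19.02 dB
∠T = (45.00° + 1.15°) − (9.09° + 2.29°) = 34.77°

19.0 dB, 34.8°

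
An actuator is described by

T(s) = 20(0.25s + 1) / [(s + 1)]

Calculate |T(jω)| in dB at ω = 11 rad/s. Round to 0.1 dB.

At ω = 11 rad/s:
zero (1 + j11·0.25) = 1 + j2.75 → |·| ≈ 2.9262, ∠ ≈ 70.02°
pole (1 + j11·1) = 1 + j11 → |·| ≈ 11.045, ∠ ≈ 84.81°
|T| = 20 · 2.9262 / (11.045) ≈ 5.2987
Gain = 20 log₁₀(5.2987) ≈ 14.48 dB

14.5 dB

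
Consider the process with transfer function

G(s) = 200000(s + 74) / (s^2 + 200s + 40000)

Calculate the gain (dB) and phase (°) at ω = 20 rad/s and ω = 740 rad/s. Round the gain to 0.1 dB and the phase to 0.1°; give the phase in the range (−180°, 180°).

At s = jω = j20:
zero (s+74): 74 + j20 → |·| = √(74²+20²) = √5876 ≈ 76.655, ∠ = arctan(20/74) ≈ 15.12°
quadratic: (j20)² + 200·j20 + 40000 = 39600 + j4000 → |·| ≈ 39802, ∠ ≈ 5.77°
|G| = 200000 · 76.655 / 39802 ≈ 385.18
Gain = 20 log₁₀(385.18) ≈ 51.71 dB
∠G = 15.12° − 5.77° = 9.35°

At s = jω = j740:
zero (s+74): 74 + j740 → |·| = √(74²+740²) = √553076 ≈ 743.69, ∠ = arctan(740/74) ≈ 84.29°
quadratic: (j740)² + 200·j740 + 40000 = -507600 + j148000 → |·| ≈ 5.2874e+05, ∠ ≈ 163.74°
|G| = 200000 · 743.69 / 5.2874e+05 ≈ 281.31
Gain = 20 log₁₀(281.31) ≈ 48.98 dB
∠G = 84.29° − 163.74° = -79.45°

ω = 20: 51.7 dB, 9.4°; ω = 740: 49.0 dB, -79.5°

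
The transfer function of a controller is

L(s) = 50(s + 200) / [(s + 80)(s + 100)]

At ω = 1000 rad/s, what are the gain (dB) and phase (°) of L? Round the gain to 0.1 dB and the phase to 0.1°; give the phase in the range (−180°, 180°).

-25.9 dB, -91.0°

At s = jω = j1000:
zero (s+200): 200 + j1000 → |·| = √(200²+1000²) = √1040000 ≈ 1019.8, ∠ = arctan(1000/200) ≈ 78.69°
pole (s+80): 80 + j1000 → |·| = √(80²+1000²) = √1006400 ≈ 1003.2, ∠ = arctan(1000/80) ≈ 85.43°
pole (s+100): 100 + j1000 → |·| = √(100²+1000²) = √1010000 ≈ 1005, ∠ = arctan(1000/100) ≈ 84.29°
|L| = 50 · 1019.8 / 1.0082e+06 ≈ 0.050575
Gain = 20 log₁₀(0.050575) ≈ -25.92 dB
∠L = 78.69° − 169.72° = -91.03°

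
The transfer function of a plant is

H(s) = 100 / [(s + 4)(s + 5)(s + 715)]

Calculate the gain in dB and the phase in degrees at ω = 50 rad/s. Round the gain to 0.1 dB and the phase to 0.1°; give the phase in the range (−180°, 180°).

At s = jω = j50:
pole (s+4): 4 + j50 → |·| = √(4²+50²) = √2516 ≈ 50.16, ∠ = arctan(50/4) ≈ 85.43°
pole (s+5): 5 + j50 → |·| = √(5²+50²) = √2525 ≈ 50.249, ∠ = arctan(50/5) ≈ 84.29°
pole (s+715): 715 + j50 → |·| = √(715²+50²) = √513725 ≈ 716.75, ∠ = arctan(50/715) ≈ 4.00°
|H| = 100 / 1.8066e+06 ≈ 5.5353e-05
Gain = 20 log₁₀(5.5353e-05) ≈ -85.14 dB
∠H = 0.00° − 173.72° = -173.72°

-85.1 dB, -173.7°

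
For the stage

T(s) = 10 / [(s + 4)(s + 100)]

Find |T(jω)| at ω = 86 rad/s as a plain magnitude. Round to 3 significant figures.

At s = jω = j86:
pole (s+4): 4 + j86 → |·| = √(4²+86²) = √7412 ≈ 86.093, ∠ = arctan(86/4) ≈ 87.34°
pole (s+100): 100 + j86 → |·| = √(100²+86²) = √17396 ≈ 131.89, ∠ = arctan(86/100) ≈ 40.70°
|T| = 10 / 11355 ≈ 0.00088067

0.000881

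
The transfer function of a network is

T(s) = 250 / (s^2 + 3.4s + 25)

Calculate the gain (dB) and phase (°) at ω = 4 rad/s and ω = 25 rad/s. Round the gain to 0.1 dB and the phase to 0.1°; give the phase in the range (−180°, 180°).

At s = jω = j4:
quadratic: (j4)² + 3.4·j4 + 25 = 9 + j13.6 → |·| ≈ 16.308, ∠ ≈ 56.50°
|T| = 250 / 16.308 ≈ 15.33
Gain = 20 log₁₀(15.33) ≈ 23.71 dB
∠T = 0.00° − 56.50° = -56.50°

At s = jω = j25:
quadratic: (j25)² + 3.4·j25 + 25 = -600 + j85 → |·| ≈ 605.99, ∠ ≈ 171.94°
|T| = 250 / 605.99 ≈ 0.41255
Gain = 20 log₁₀(0.41255) ≈ -7.69 dB
∠T = 0.00° − 171.94° = -171.94°

ω = 4: 23.7 dB, -56.5°; ω = 25: -7.7 dB, -171.9°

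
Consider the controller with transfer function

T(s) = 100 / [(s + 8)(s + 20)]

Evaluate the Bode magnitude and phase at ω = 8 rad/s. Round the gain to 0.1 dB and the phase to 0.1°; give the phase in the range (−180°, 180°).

At s = jω = j8:
pole (s+8): 8 + j8 → |·| = √(8²+8²) = √128 ≈ 11.314, ∠ = arctan(8/8) ≈ 45.00°
pole (s+20): 20 + j8 → |·| = √(20²+8²) = √464 ≈ 21.541, ∠ = arctan(8/20) ≈ 21.80°
|T| = 100 / 243.71 ≈ 0.41032
Gain = 20 log₁₀(0.41032) ≈ -7.74 dB
∠T = 0.00° − 66.80° = -66.80°

-7.7 dB, -66.8°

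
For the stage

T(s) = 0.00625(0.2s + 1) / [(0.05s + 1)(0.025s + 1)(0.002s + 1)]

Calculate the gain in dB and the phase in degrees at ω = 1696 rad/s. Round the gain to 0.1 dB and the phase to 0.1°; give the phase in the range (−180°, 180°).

-75.6 dB, -161.7°

At ω = 1696 rad/s:
zero (1 + j1696·0.2) = 1 + j339.2 → |·| ≈ 339.2, ∠ ≈ 89.83°
pole (1 + j1696·0.05) = 1 + j84.8 → |·| ≈ 84.806, ∠ ≈ 89.32°
pole (1 + j1696·0.025) = 1 + j42.4 → |·| ≈ 42.412, ∠ ≈ 88.65°
pole (1 + j1696·0.002) = 1 + j3.392 → |·| ≈ 3.5363, ∠ ≈ 73.57°
|T| = 0.00625 · 339.2 / (84.806 · 42.412 · 3.5363) ≈ 0.00016668
Gain = 20 log₁₀(0.00016668) ≈ -75.56 dB
∠T = (89.83°) − (89.32° + 88.65° + 73.57°) = -161.71°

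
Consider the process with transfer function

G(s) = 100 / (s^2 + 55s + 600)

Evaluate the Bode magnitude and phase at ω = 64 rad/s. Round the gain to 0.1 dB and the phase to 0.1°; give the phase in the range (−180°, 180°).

-33.9 dB, -134.8°

Substitute s = j64:
Numerator: 100 = 100 + j0
Denominator: (j64)^2 + 55(j64) + 600 = -3496 + j3520
|N| = √(100² + 0²) ≈ 100, ∠N ≈ 0.00°
|D| = √(3496² + 3520²) ≈ 4961.1, ∠D ≈ 134.80°
|G| = 100 / 4961.1 ≈ 0.020157
Gain = 20 log₁₀(0.020157) ≈ -33.91 dB
∠G = 0.00° − 134.80° = -134.80°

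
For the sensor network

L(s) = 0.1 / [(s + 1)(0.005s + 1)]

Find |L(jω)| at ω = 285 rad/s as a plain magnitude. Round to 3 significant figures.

At ω = 285 rad/s:
pole (1 + j285·1) = 1 + j285 → |·| ≈ 285, ∠ ≈ 89.80°
pole (1 + j285·0.005) = 1 + j1.425 → |·| ≈ 1.7409, ∠ ≈ 54.94°
|L| = 0.1 · 1 / (285 · 1.7409) ≈ 0.00020155

0.000202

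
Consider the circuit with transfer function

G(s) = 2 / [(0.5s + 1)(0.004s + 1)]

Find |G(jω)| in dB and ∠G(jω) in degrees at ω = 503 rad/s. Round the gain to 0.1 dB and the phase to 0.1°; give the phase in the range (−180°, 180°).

At ω = 503 rad/s:
pole (1 + j503·0.5) = 1 + j251.5 → |·| ≈ 251.5, ∠ ≈ 89.77°
pole (1 + j503·0.004) = 1 + j2.012 → |·| ≈ 2.2468, ∠ ≈ 63.57°
|G| = 2 · 1 / (251.5 · 2.2468) ≈ 0.0035394
Gain = 20 log₁₀(0.0035394) ≈ -49.02 dB
∠G = (0°) − (89.77° + 63.57°) = -153.34°

-49.0 dB, -153.3°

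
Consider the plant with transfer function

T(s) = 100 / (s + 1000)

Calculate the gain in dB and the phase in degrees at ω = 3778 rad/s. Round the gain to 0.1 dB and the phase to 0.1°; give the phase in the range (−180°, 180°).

At s = jω = j3778:
pole (s+1000): 1000 + j3778 → |·| = √(1000²+3778²) = √15273284 ≈ 3908.1, ∠ = arctan(3778/1000) ≈ 75.17°
|T| = 100 / 3908.1 ≈ 0.025588
Gain = 20 log₁₀(0.025588) ≈ -31.84 dB
∠T = 0.00° − 75.17° = -75.17°

-31.8 dB, -75.2°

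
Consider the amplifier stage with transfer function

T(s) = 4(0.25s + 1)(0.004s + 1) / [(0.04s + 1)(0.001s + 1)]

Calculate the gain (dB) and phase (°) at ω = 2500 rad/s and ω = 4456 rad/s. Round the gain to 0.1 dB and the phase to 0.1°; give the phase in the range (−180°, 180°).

ω = 2500: 39.4 dB, 16.6°; ω = 4456: 39.8 dB, 9.7°

At ω = 2500 rad/s:
zero (1 + j2500·0.25) = 1 + j625 → |·| ≈ 625, ∠ ≈ 89.91°
zero (1 + j2500·0.004) = 1 + j10 → |·| ≈ 10.05, ∠ ≈ 84.29°
pole (1 + j2500·0.04) = 1 + j100 → |·| ≈ 100, ∠ ≈ 89.43°
pole (1 + j2500·0.001) = 1 + j2.5 → |·| ≈ 2.6926, ∠ ≈ 68.20°
|T| = 4 · 625 · 10.05 / (100 · 2.6926) ≈ 93.311
Gain = 20 log₁₀(93.311) ≈ 39.40 dB
∠T = (89.91° + 84.29°) − (89.43° + 68.20°) = 16.57°

At ω = 4456 rad/s:
zero (1 + j4456·0.25) = 1 + j1114 → |·| ≈ 1114, ∠ ≈ 89.95°
zero (1 + j4456·0.004) = 1 + j17.824 → |·| ≈ 17.852, ∠ ≈ 86.79°
pole (1 + j4456·0.04) = 1 + j178.24 → |·| ≈ 178.24, ∠ ≈ 89.68°
pole (1 + j4456·0.001) = 1 + j4.456 → |·| ≈ 4.5668, ∠ ≈ 77.35°
|T| = 4 · 1114 · 17.852 / (178.24 · 4.5668) ≈ 97.727
Gain = 20 log₁₀(97.727) ≈ 39.80 dB
∠T = (89.95° + 86.79°) − (89.68° + 77.35°) = 9.71°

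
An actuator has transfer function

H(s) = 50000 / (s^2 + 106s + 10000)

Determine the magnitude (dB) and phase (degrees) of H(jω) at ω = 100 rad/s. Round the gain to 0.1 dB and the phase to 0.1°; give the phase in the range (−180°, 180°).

13.5 dB, -90.0°

At s = jω = j100:
quadratic: (j100)² + 106·j100 + 10000 = 0 + j10600 → |·| ≈ 10600, ∠ ≈ 90.00°
|H| = 50000 / 10600 ≈ 4.717
Gain = 20 log₁₀(4.717) ≈ 13.47 dB
∠H = 0.00° − 90.00° = -90.00°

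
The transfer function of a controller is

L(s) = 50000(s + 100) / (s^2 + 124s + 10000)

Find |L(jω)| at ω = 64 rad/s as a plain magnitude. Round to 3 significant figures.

600

At s = jω = j64:
zero (s+100): 100 + j64 → |·| = √(100²+64²) = √14096 ≈ 118.73, ∠ = arctan(64/100) ≈ 32.62°
quadratic: (j64)² + 124·j64 + 10000 = 5904 + j7936 → |·| ≈ 9891.3, ∠ ≈ 53.35°
|L| = 50000 · 118.73 / 9891.3 ≈ 600.17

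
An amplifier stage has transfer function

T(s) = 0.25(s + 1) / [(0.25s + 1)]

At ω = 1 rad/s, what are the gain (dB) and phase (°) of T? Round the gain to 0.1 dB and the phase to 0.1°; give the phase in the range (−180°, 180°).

At ω = 1 rad/s:
zero (1 + j1·1) = 1 + j1 → |·| ≈ 1.4142, ∠ ≈ 45.00°
pole (1 + j1·0.25) = 1 + j0.25 → |·| ≈ 1.0308, ∠ ≈ 14.04°
|T| = 0.25 · 1.4142 / (1.0308) ≈ 0.34299
Gain = 20 log₁₀(0.34299) ≈ -9.29 dB
∠T = (45.00°) − (14.04°) = 30.96°

-9.3 dB, 31.0°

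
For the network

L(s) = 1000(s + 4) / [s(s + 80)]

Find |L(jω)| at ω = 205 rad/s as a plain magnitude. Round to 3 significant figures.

At s = jω = j205:
zero (s+4): 4 + j205 → |·| = √(4²+205²) = √42041 ≈ 205.04, ∠ = arctan(205/4) ≈ 88.88°
pole (s+80): 80 + j205 → |·| = √(80²+205²) = √48425 ≈ 220.06, ∠ = arctan(205/80) ≈ 68.68°
pole at origin: |s| = 205, ∠ = 90.00° (in denominator)
|L| = 1000 · 205.04 / 45112 ≈ 4.5451

4.55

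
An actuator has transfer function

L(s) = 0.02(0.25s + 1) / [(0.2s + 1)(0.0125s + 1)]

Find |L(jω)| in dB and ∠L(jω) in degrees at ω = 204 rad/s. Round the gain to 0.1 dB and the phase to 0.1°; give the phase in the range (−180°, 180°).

At ω = 204 rad/s:
zero (1 + j204·0.25) = 1 + j51 → |·| ≈ 51.01, ∠ ≈ 88.88°
pole (1 + j204·0.2) = 1 + j40.8 → |·| ≈ 40.812, ∠ ≈ 88.60°
pole (1 + j204·0.0125) = 1 + j2.55 → |·| ≈ 2.7391, ∠ ≈ 68.59°
|L| = 0.02 · 51.01 / (40.812 · 2.7391) ≈ 0.0091262
Gain = 20 log₁₀(0.0091262) ≈ -40.79 dB
∠L = (88.88°) − (88.60° + 68.59°) = -68.31°

-40.8 dB, -68.3°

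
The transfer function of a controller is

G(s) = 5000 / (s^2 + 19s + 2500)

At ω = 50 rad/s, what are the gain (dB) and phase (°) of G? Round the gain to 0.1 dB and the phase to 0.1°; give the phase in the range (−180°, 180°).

At s = jω = j50:
quadratic: (j50)² + 19·j50 + 2500 = 0 + j950 → |·| ≈ 950, ∠ ≈ 90.00°
|G| = 5000 / 950 ≈ 5.2632
Gain = 20 log₁₀(5.2632) ≈ 14.42 dB
∠G = 0.00° − 90.00° = -90.00°

14.4 dB, -90.0°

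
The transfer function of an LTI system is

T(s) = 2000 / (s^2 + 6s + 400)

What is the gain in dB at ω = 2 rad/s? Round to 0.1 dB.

14.1 dB

At s = jω = j2:
quadratic: (j2)² + 6·j2 + 400 = 396 + j12 → |·| ≈ 396.18, ∠ ≈ 1.74°
|T| = 2000 / 396.18 ≈ 5.0482
Gain = 20 log₁₀(5.0482) ≈ 14.06 dB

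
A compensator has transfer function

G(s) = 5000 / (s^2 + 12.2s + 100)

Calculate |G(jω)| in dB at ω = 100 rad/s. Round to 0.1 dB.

-6.0 dB

At s = jω = j100:
quadratic: (j100)² + 12.2·j100 + 100 = -9900 + j1220 → |·| ≈ 9974.9, ∠ ≈ 172.97°
|G| = 5000 / 9974.9 ≈ 0.50126
Gain = 20 log₁₀(0.50126) ≈ -6.00 dB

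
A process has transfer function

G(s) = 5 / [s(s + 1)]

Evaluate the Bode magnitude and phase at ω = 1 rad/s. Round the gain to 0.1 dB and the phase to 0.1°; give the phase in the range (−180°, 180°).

At s = jω = j1:
pole (s+1): 1 + j1 → |·| = √(1²+1²) = √2 ≈ 1.4142, ∠ = arctan(1/1) ≈ 45.00°
pole at origin: |s| = 1, ∠ = 90.00° (in denominator)
|G| = 5 / 1.4142 ≈ 3.5356
Gain = 20 log₁₀(3.5356) ≈ 10.97 dB
∠G = 0.00° − 135.00° = -135.00°

11.0 dB, -135.0°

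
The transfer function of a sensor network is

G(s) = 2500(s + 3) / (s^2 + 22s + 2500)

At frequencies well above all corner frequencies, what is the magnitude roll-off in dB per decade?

-20 dB/decade

Each pole contributes −20 dB/decade at high frequency; each zero contributes +20 dB/decade.
Net: 1 zero(s) − 2 pole(s) → -20 dB/decade.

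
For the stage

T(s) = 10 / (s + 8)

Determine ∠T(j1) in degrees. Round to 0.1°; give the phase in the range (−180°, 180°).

-7.1°

At s = jω = j1:
pole (s+8): 8 + j1 → |·| = √(8²+1²) = √65 ≈ 8.0623, ∠ = arctan(1/8) ≈ 7.13°
∠T = 0.00° − 7.13° = -7.13°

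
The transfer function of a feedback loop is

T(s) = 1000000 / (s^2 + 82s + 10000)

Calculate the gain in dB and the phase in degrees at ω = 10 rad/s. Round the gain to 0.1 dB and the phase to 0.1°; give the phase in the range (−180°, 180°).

40.1 dB, -4.7°

At s = jω = j10:
quadratic: (j10)² + 82·j10 + 10000 = 9900 + j820 → |·| ≈ 9933.9, ∠ ≈ 4.73°
|T| = 1000000 / 9933.9 ≈ 100.67
Gain = 20 log₁₀(100.67) ≈ 40.06 dB
∠T = 0.00° − 4.73° = -4.73°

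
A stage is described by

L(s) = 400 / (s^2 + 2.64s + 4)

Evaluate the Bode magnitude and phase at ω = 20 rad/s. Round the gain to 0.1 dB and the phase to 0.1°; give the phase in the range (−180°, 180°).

0.0 dB, -172.4°

At s = jω = j20:
quadratic: (j20)² + 2.64·j20 + 4 = -396 + j52.8 → |·| ≈ 399.5, ∠ ≈ 172.41°
|L| = 400 / 399.5 ≈ 1.0013
Gain = 20 log₁₀(1.0013) ≈ 0.01 dB
∠L = 0.00° − 172.41° = -172.41°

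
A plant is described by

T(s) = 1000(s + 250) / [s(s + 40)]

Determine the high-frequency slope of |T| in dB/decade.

-20 dB/decade

Each pole contributes −20 dB/decade at high frequency; each zero contributes +20 dB/decade.
Net: 1 zero(s) − 2 pole(s) → -20 dB/decade.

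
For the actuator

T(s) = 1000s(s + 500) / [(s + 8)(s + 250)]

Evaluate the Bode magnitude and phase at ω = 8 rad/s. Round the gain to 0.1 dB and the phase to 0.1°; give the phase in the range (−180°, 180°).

At s = jω = j8:
zero (s+500): 500 + j8 → |·| = √(500²+8²) = √250064 ≈ 500.06, ∠ = arctan(8/500) ≈ 0.92°
zero at origin: s = j8 → |·| = 8, ∠ = 90.00°
pole (s+8): 8 + j8 → |·| = √(8²+8²) = √128 ≈ 11.314, ∠ = arctan(8/8) ≈ 45.00°
pole (s+250): 250 + j8 → |·| = √(250²+8²) = √62564 ≈ 250.13, ∠ = arctan(8/250) ≈ 1.83°
|T| = 1000 · 4000.5 / 2830 ≈ 1413.6
Gain = 20 log₁₀(1413.6) ≈ 63.01 dB
∠T = 90.92° − 46.83° = 44.09°

63.0 dB, 44.1°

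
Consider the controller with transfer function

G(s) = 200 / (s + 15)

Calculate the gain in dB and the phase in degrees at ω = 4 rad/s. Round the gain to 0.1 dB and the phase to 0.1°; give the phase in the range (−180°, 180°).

At s = jω = j4:
pole (s+15): 15 + j4 → |·| = √(15²+4²) = √241 ≈ 15.524, ∠ = arctan(4/15) ≈ 14.93°
|G| = 200 / 15.524 ≈ 12.883
Gain = 20 log₁₀(12.883) ≈ 22.20 dB
∠G = 0.00° − 14.93° = -14.93°

22.2 dB, -14.9°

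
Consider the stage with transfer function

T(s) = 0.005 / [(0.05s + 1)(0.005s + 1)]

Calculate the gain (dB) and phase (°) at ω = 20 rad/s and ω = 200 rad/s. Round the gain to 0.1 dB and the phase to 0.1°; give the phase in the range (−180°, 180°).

At ω = 20 rad/s:
pole (1 + j20·0.05) = 1 + j1 → |·| ≈ 1.4142, ∠ ≈ 45.00°
pole (1 + j20·0.005) = 1 + j0.1 → |·| ≈ 1.005, ∠ ≈ 5.71°
|T| = 0.005 · 1 / (1.4142 · 1.005) ≈ 0.003518
Gain = 20 log₁₀(0.003518) ≈ -49.07 dB
∠T = (0°) − (45.00° + 5.71°) = -50.71°

At ω = 200 rad/s:
pole (1 + j200·0.05) = 1 + j10 → |·| ≈ 10.05, ∠ ≈ 84.29°
pole (1 + j200·0.005) = 1 + j1 → |·| ≈ 1.4142, ∠ ≈ 45.00°
|T| = 0.005 · 1 / (10.05 · 1.4142) ≈ 0.0003518
Gain = 20 log₁₀(0.0003518) ≈ -69.07 dB
∠T = (0°) − (84.29° + 45.00°) = -129.29°

ω = 20: -49.1 dB, -50.7°; ω = 200: -69.1 dB, -129.3°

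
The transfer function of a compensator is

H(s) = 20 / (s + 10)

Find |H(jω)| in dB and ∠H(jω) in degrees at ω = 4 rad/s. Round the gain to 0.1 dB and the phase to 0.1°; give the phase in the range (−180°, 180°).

5.4 dB, -21.8°

At s = jω = j4:
pole (s+10): 10 + j4 → |·| = √(10²+4²) = √116 ≈ 10.77, ∠ = arctan(4/10) ≈ 21.80°
|H| = 20 / 10.77 ≈ 1.857
Gain = 20 log₁₀(1.857) ≈ 5.38 dB
∠H = 0.00° − 21.80° = -21.80°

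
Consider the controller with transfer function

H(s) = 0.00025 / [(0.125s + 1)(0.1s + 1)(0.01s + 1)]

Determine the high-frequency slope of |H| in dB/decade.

Each pole contributes −20 dB/decade at high frequency; each zero contributes +20 dB/decade.
Net: 0 zero(s) − 3 pole(s) → -60 dB/decade.

-60 dB/decade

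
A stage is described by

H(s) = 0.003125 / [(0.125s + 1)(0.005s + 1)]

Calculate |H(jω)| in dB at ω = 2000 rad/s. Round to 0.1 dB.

-118.1 dB

At ω = 2000 rad/s:
pole (1 + j2000·0.125) = 1 + j250 → |·| ≈ 250, ∠ ≈ 89.77°
pole (1 + j2000·0.005) = 1 + j10 → |·| ≈ 10.05, ∠ ≈ 84.29°
|H| = 0.003125 · 1 / (250 · 10.05) ≈ 1.2438e-06
Gain = 20 log₁₀(1.2438e-06) ≈ -118.10 dB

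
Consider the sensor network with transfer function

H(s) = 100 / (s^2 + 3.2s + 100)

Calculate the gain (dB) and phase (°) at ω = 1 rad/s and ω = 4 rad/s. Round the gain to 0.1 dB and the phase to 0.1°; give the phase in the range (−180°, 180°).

At s = jω = j1:
quadratic: (j1)² + 3.2·j1 + 100 = 99 + j3.2 → |·| ≈ 99.052, ∠ ≈ 1.85°
|H| = 100 / 99.052 ≈ 1.0096
Gain = 20 log₁₀(1.0096) ≈ 0.08 dB
∠H = 0.00° − 1.85° = -1.85°

At s = jω = j4:
quadratic: (j4)² + 3.2·j4 + 100 = 84 + j12.8 → |·| ≈ 84.97, ∠ ≈ 8.66°
|H| = 100 / 84.97 ≈ 1.1769
Gain = 20 log₁₀(1.1769) ≈ 1.41 dB
∠H = 0.00° − 8.66° = -8.66°

ω = 1: 0.1 dB, -1.9°; ω = 4: 1.4 dB, -8.7°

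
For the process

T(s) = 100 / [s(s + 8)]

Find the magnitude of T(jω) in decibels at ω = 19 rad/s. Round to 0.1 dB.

-11.9 dB

At s = jω = j19:
pole (s+8): 8 + j19 → |·| = √(8²+19²) = √425 ≈ 20.616, ∠ = arctan(19/8) ≈ 67.17°
pole at origin: |s| = 19, ∠ = 90.00° (in denominator)
|T| = 100 / 391.7 ≈ 0.2553
Gain = 20 log₁₀(0.2553) ≈ -11.86 dB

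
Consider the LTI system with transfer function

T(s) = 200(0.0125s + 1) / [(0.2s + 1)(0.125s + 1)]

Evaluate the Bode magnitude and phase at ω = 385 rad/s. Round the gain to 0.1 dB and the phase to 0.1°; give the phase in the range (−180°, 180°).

-11.5 dB, -99.8°

At ω = 385 rad/s:
zero (1 + j385·0.0125) = 1 + j4.8125 → |·| ≈ 4.9153, ∠ ≈ 78.26°
pole (1 + j385·0.2) = 1 + j77 → |·| ≈ 77.006, ∠ ≈ 89.26°
pole (1 + j385·0.125) = 1 + j48.125 → |·| ≈ 48.135, ∠ ≈ 88.81°
|T| = 200 · 4.9153 / (77.006 · 48.135) ≈ 0.26521
Gain = 20 log₁₀(0.26521) ≈ -11.53 dB
∠T = (78.26°) − (89.26° + 88.81°) = -99.81°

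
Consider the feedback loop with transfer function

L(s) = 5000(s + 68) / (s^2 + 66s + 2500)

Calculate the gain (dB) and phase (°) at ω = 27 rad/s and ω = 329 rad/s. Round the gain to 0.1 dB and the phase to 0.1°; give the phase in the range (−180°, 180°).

ω = 27: 43.3 dB, -23.5°; ω = 329: 23.8 dB, -90.1°

At s = jω = j27:
zero (s+68): 68 + j27 → |·| = √(68²+27²) = √5353 ≈ 73.164, ∠ = arctan(27/68) ≈ 21.66°
quadratic: (j27)² + 66·j27 + 2500 = 1771 + j1782 → |·| ≈ 2512.4, ∠ ≈ 45.18°
|L| = 5000 · 73.164 / 2512.4 ≈ 145.61
Gain = 20 log₁₀(145.61) ≈ 43.26 dB
∠L = 21.66° − 45.18° = -23.52°

At s = jω = j329:
zero (s+68): 68 + j329 → |·| = √(68²+329²) = √112865 ≈ 335.95, ∠ = arctan(329/68) ≈ 78.32°
quadratic: (j329)² + 66·j329 + 2500 = -105741 + j21714 → |·| ≈ 1.0795e+05, ∠ ≈ 168.40°
|L| = 5000 · 335.95 / 1.0795e+05 ≈ 15.56
Gain = 20 log₁₀(15.56) ≈ 23.84 dB
∠L = 78.32° − 168.40° = -90.08°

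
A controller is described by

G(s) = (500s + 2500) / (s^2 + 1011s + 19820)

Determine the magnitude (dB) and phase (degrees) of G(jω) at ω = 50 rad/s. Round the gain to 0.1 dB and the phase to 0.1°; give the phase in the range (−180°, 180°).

-6.6 dB, 13.2°

Substitute s = j50:
Numerator: 500(j50) + 2500 = 2500 + j25000
Denominator: (j50)^2 + 1011(j50) + 19820 = 17320 + j50550
|N| = √(2500² + 25000²) ≈ 25125, ∠N ≈ 84.29°
|D| = √(17320² + 50550²) ≈ 53435, ∠D ≈ 71.09°
|G| = 25125 / 53435 ≈ 0.4702
Gain = 20 log₁₀(0.4702) ≈ -6.55 dB
∠G = 84.29° − 71.09° = 13.20°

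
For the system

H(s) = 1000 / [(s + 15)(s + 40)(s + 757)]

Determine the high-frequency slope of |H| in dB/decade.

-60 dB/decade

Each pole contributes −20 dB/decade at high frequency; each zero contributes +20 dB/decade.
Net: 0 zero(s) − 3 pole(s) → -60 dB/decade.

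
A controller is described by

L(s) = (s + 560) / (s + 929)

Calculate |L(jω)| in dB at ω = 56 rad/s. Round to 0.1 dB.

-4.4 dB

At s = jω = j56:
zero (s+560): 560 + j56 → |·| = √(560²+56²) = √316736 ≈ 562.79, ∠ = arctan(56/560) ≈ 5.71°
pole (s+929): 929 + j56 → |·| = √(929²+56²) = √866177 ≈ 930.69, ∠ = arctan(56/929) ≈ 3.45°
|L| = 1 · 562.79 / 930.69 ≈ 0.6047
Gain = 20 log₁₀(0.6047) ≈ -4.37 dB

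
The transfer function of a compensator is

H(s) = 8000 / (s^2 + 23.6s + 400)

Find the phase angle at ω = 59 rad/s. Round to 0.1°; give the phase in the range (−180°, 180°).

-155.7°

At s = jω = j59:
quadratic: (j59)² + 23.6·j59 + 400 = -3081 + j1392.4 → |·| ≈ 3381, ∠ ≈ 155.68°
∠H = 0.00° − 155.68° = -155.68°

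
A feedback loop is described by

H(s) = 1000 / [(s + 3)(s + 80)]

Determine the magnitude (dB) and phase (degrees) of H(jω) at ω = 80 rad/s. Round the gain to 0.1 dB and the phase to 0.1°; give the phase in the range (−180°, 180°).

-19.1 dB, -132.9°

At s = jω = j80:
pole (s+3): 3 + j80 → |·| = √(3²+80²) = √6409 ≈ 80.056, ∠ = arctan(80/3) ≈ 87.85°
pole (s+80): 80 + j80 → |·| = √(80²+80²) = √12800 ≈ 113.14, ∠ = arctan(80/80) ≈ 45.00°
|H| = 1000 / 9057.5 ≈ 0.11041
Gain = 20 log₁₀(0.11041) ≈ -19.14 dB
∠H = 0.00° − 132.85° = -132.85°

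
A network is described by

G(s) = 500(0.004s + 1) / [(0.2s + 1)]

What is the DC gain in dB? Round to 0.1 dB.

54.0 dB

G(0) = 500 · 1 / 1 = 500
20 log₁₀(500) ≈ 53.98 dB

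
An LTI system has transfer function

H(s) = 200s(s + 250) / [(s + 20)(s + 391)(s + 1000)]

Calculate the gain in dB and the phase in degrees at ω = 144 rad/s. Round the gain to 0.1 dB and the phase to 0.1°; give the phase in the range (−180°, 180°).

-17.3 dB, 9.4°

At s = jω = j144:
zero (s+250): 250 + j144 → |·| = √(250²+144²) = √83236 ≈ 288.51, ∠ = arctan(144/250) ≈ 29.94°
zero at origin: s = j144 → |·| = 144, ∠ = 90.00°
pole (s+20): 20 + j144 → |·| = √(20²+144²) = √21136 ≈ 145.38, ∠ = arctan(144/20) ≈ 82.09°
pole (s+391): 391 + j144 → |·| = √(391²+144²) = √173617 ≈ 416.67, ∠ = arctan(144/391) ≈ 20.22°
pole (s+1000): 1000 + j144 → |·| = √(1000²+144²) = √1020736 ≈ 1010.3, ∠ = arctan(144/1000) ≈ 8.19°
|H| = 200 · 41545 / 6.1199e+07 ≈ 0.13577
Gain = 20 log₁₀(0.13577) ≈ -17.34 dB
∠H = 119.94° − 110.50° = 9.44°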